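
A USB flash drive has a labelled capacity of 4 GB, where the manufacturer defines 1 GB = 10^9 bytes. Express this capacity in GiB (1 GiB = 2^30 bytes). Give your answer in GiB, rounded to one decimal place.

4 GB = 4 × 10^9 bytes = 4,000,000,000 bytes
1 GiB = 1,073,741,824 bytes
4,000,000,000 / 1,073,741,824 = 3.7 GiB

3.7 GiB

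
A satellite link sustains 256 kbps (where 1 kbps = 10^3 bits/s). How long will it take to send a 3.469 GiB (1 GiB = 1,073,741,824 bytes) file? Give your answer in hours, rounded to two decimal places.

3.469 GiB = 3,724,810,387.456 bytes = 29,798,483,099.648 bits
256 kbps = 256,000 bits/s
time = 29,798,483,099.648 / 256,000 = 116,400.3246 s
116,400.3246 s / 3600 = 32.33 hours

32.33 hours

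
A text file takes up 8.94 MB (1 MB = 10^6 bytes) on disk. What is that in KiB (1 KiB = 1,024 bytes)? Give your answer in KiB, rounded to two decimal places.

8,730.47 KiB

8.94 MB = 8.94 × 10^6 bytes = 8,940,000 bytes
1 KiB = 2^10 bytes = 1,024 bytes
8,940,000 / 1,024 = 8,730.47 KiB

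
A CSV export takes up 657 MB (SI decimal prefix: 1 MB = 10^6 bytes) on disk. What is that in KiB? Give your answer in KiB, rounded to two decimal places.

641,601.56 KiB

657 MB × 1,000,000 bytes/MB = 657,000,000 bytes
1 KiB = 2^10 bytes = 1,024 bytes
657,000,000 / 1,024 = 641,601.56 KiB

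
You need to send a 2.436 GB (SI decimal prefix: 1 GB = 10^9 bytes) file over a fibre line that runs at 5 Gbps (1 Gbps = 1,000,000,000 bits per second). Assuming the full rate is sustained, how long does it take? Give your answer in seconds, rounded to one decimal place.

2.436 GB = 2,436,000,000 bytes = 19,488,000,000 bits
5 Gbps = 5,000,000,000 bits/s
time = 19,488,000,000 / 5,000,000,000 = 3.9 s

3.9 seconds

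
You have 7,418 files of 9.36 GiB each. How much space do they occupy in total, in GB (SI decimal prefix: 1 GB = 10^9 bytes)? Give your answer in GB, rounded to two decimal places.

74,552.56 GB

Total = 7,418 × 9.36 GiB = 69432.48 GiB
= 69432.48 × 1,073,741,824 bytes = 74,552,557,720,043.52 bytes
1 GB = 1,000,000,000 bytes
74,552,557,720,043.52 / 1,000,000,000 = 74,552.56 GB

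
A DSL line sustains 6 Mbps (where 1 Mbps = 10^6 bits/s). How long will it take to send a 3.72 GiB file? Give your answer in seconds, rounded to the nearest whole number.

3.72 GiB = 3,994,319,585.28 bytes = 31,954,556,682.24 bits
6 Mbps = 6,000,000 bits/s
time = 31,954,556,682.24 / 6,000,000 = 5,326 s

5,326 seconds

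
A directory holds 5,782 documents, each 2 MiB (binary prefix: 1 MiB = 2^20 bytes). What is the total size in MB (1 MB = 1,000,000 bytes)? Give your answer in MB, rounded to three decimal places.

12,125.733 MB

Total = 5,782 × 2 MiB = 11,564 MiB
= 11,564 × 1,048,576 bytes = 12,125,732,864 bytes
1 MB = 1,000,000 bytes
12,125,732,864 / 1,000,000 = 12,125.733 MB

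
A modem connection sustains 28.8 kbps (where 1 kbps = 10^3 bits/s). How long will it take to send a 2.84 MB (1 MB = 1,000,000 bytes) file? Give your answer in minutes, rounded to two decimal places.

13.15 minutes

2.84 MB = 2,840,000 bytes = 22,720,000 bits
28.8 kbps = 28,800 bits/s
time = 22,720,000 / 28,800 = 788.889 s
788.889 s / 60 = 13.15 minutes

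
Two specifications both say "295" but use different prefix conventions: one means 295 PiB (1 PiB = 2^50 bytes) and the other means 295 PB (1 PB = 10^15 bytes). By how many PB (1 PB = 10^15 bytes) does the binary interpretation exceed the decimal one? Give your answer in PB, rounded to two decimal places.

295 PiB = 295 × 1,125,899,906,842,624 = 332,140,472,518,574,080 bytes
295 PB = 295 × 1,000,000,000,000,000 = 295,000,000,000,000,000 bytes
difference = 37,140,472,518,574,080 bytes
37,140,472,518,574,080 / 1,000,000,000,000,000 = 37.14 PB

37.14 PB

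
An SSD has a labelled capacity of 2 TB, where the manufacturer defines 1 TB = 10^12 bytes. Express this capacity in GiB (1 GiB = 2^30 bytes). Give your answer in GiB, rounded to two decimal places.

1,862.65 GiB

2 TB × 1,000,000,000,000 bytes/TB = 2,000,000,000,000 bytes
1 GiB = 2^30 bytes = 1,073,741,824 bytes
2,000,000,000,000 / 1,073,741,824 = 1,862.65 GiB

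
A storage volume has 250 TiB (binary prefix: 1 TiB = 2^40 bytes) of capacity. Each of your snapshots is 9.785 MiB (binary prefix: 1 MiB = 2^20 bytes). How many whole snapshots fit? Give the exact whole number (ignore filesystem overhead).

Capacity: 250 TiB = 274,877,906,944,000 bytes
Per item: 9.785 MiB = 10,260,316.16 bytes
⌊274,877,906,944,000 / 10,260,316.16⌋ = 26,790,393

26,790,393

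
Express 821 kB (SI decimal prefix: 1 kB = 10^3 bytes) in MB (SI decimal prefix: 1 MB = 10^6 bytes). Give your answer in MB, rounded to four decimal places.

0.8210 MB

821 kB × 1,000 bytes/kB = 821,000 bytes
1 MB = 10^6 bytes = 1,000,000 bytes
821,000 / 1,000,000 = 0.8210 MB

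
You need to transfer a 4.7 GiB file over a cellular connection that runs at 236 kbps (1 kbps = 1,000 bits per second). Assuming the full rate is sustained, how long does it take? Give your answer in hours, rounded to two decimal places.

47.52 hours

4.7 GiB = 5,046,586,572.8 bytes = 40,372,692,582.4 bits
236 kbps = 236,000 bits/s
time = 40,372,692,582.4 / 236,000 = 171,070.7313 s
171,070.7313 s / 3600 = 47.52 hours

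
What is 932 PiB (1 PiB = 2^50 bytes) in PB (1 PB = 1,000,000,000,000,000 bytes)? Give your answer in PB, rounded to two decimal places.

1,049.34 PB

932 PiB = 932 × 2^50 bytes = 1,049,338,713,177,325,568 bytes
1 PB = 1,000,000,000,000,000 bytes
1,049,338,713,177,325,568 / 1,000,000,000,000,000 = 1,049.34 PB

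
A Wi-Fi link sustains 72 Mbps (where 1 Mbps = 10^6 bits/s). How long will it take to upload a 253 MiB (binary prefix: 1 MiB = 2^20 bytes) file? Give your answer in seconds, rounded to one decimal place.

253 MiB = 265,289,728 bytes = 2,122,317,824 bits
72 Mbps = 72,000,000 bits/s
time = 2,122,317,824 / 72,000,000 = 29.5 s

29.5 seconds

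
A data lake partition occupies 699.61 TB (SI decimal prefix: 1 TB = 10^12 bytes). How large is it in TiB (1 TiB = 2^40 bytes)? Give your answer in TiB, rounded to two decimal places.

699.61 TB = 699.61 × 10^12 bytes = 699,610,000,000,000 bytes
1 TiB = 1,099,511,627,776 bytes
699,610,000,000,000 / 1,099,511,627,776 = 636.29 TiB

636.29 TiB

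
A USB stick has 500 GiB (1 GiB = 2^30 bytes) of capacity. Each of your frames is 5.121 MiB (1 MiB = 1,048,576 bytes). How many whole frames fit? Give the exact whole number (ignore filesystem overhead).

Capacity: 500 GiB = 536,870,912,000 bytes
Per item: 5.121 MiB = 5,369,757.696 bytes
⌊536,870,912,000 / 5,369,757.696⌋ = 99,980

99,980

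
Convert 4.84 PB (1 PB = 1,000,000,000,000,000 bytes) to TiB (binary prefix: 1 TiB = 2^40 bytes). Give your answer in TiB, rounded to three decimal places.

4,401.954 TiB

4.84 PB = 4.84 × 10^15 bytes = 4,840,000,000,000,000 bytes
1 TiB = 1,099,511,627,776 bytes
4,840,000,000,000,000 / 1,099,511,627,776 = 4,401.954 TiB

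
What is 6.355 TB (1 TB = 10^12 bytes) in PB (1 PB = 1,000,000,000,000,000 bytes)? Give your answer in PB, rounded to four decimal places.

0.0064 PB

6.355 TB = 6.355 × 10^12 bytes = 6,355,000,000,000 bytes
1 PB = 10^15 bytes = 1,000,000,000,000,000 bytes
6,355,000,000,000 / 1,000,000,000,000,000 = 0.0064 PB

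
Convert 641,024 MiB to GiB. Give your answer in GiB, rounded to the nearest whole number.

626 GiB

641,024 MiB = 641,024 × 2^20 bytes = 672,162,381,824 bytes
1 GiB = 2^30 bytes = 1,073,741,824 bytes
672,162,381,824 / 1,073,741,824 = 626 GiB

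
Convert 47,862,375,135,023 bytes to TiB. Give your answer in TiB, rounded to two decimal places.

43.53 TiB

47,862,375,135,023 bytes given.
1 TiB = 2^40 bytes = 1,099,511,627,776 bytes
47,862,375,135,023 / 1,099,511,627,776 = 43.53 TiB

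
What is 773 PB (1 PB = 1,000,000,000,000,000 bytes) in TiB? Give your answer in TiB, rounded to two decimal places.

703,039.40 TiB

773 PB × 1,000,000,000,000,000 bytes/PB = 773,000,000,000,000,000 bytes
1 TiB = 2^40 bytes = 1,099,511,627,776 bytes
773,000,000,000,000,000 / 1,099,511,627,776 = 703,039.40 TiB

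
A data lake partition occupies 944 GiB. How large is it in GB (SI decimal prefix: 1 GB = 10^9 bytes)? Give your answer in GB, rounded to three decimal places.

944 GiB × 1,073,741,824 bytes/GiB = 1,013,612,281,856 bytes
1 GB = 10^9 bytes = 1,000,000,000 bytes
1,013,612,281,856 / 1,000,000,000 = 1,013.612 GB

1,013.612 GB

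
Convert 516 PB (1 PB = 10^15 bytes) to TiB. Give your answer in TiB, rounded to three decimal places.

469,299.266 TiB

516 PB = 516 × 10^15 bytes = 516,000,000,000,000,000 bytes
1 TiB = 2^40 bytes = 1,099,511,627,776 bytes
516,000,000,000,000,000 / 1,099,511,627,776 = 469,299.266 TiB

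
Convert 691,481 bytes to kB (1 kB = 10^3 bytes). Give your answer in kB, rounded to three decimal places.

691,481 bytes given.
1 kB = 10^3 bytes = 1,000 bytes
691,481 / 1,000 = 691.481 kB

691.481 kB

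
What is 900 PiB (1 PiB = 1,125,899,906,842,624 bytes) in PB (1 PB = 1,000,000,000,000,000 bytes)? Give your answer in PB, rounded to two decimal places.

900 PiB = 900 × 2^50 bytes = 1,013,309,916,158,361,600 bytes
1 PB = 1,000,000,000,000,000 bytes
1,013,309,916,158,361,600 / 1,000,000,000,000,000 = 1,013.31 PB

1,013.31 PB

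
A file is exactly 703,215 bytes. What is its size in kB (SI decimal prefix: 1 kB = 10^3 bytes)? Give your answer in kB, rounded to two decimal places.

703.22 kB

703,215 bytes given.
1 kB = 10^3 bytes = 1,000 bytes
703,215 / 1,000 = 703.22 kB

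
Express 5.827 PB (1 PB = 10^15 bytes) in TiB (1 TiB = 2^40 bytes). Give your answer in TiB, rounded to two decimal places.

5,299.63 TiB

5.827 PB = 5.827 × 10^15 bytes = 5,827,000,000,000,000 bytes
1 TiB = 2^40 bytes = 1,099,511,627,776 bytes
5,827,000,000,000,000 / 1,099,511,627,776 = 5,299.63 TiB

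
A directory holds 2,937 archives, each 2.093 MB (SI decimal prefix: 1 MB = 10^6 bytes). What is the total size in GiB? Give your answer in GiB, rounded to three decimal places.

5.725 GiB

Total = 2,937 × 2.093 MB = 6147.141 MB
= 6147.141 × 1,000,000 bytes = 6,147,141,000 bytes
1 GiB = 1,073,741,824 bytes
6,147,141,000 / 1,073,741,824 = 5.725 GiB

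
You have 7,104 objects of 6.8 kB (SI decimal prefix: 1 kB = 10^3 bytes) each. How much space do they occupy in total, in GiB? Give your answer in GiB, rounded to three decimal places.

0.045 GiB

Total = 7,104 × 6.8 kB = 48307.2 kB
= 48307.2 × 1,000 bytes = 48,307,200 bytes
1 GiB = 1,073,741,824 bytes
48,307,200 / 1,073,741,824 = 0.045 GiB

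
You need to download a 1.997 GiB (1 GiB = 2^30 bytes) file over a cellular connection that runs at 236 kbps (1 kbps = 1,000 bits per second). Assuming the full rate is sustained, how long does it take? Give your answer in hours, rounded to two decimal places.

20.19 hours

1.997 GiB = 2,144,262,422.528 bytes = 17,154,099,380.224 bits
236 kbps = 236,000 bits/s
time = 17,154,099,380.224 / 236,000 = 72,686.8618 s
72,686.8618 s / 3600 = 20.19 hours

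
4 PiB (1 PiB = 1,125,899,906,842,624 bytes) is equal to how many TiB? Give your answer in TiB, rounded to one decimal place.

4 PiB = 4 × 2^50 bytes = 4,503,599,627,370,496 bytes
1 TiB = 1,099,511,627,776 bytes
4,503,599,627,370,496 / 1,099,511,627,776 = 4,096.0 TiB

4,096.0 TiB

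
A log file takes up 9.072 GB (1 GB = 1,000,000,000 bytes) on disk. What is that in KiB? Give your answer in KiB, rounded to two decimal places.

9.072 GB = 9.072 × 10^9 bytes = 9,072,000,000 bytes
1 KiB = 1,024 bytes
9,072,000,000 / 1,024 = 8,859,375.00 KiB

8,859,375.00 KiB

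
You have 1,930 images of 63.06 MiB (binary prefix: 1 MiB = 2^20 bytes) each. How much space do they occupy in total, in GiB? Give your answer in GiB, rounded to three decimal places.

Total = 1,930 × 63.06 MiB = 121705.8 MiB
= 121705.8 × 1,048,576 bytes = 127,617,780,940.8 bytes
1 GiB = 1,073,741,824 bytes
127,617,780,940.8 / 1,073,741,824 = 118.853 GiB

118.853 GiB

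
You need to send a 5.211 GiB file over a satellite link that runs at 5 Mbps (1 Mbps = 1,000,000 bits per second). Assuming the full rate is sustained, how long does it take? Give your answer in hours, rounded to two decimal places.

2.49 hours

5.211 GiB = 5,595,268,644.864 bytes = 44,762,149,158.912 bits
5 Mbps = 5,000,000 bits/s
time = 44,762,149,158.912 / 5,000,000 = 8,952.4298 s
8,952.4298 s / 3600 = 2.49 hours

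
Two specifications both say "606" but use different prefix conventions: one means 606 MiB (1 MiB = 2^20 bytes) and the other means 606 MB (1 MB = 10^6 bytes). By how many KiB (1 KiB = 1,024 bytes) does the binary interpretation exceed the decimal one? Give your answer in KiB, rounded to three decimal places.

606 MiB = 606 × 1,048,576 = 635,437,056 bytes
606 MB = 606 × 1,000,000 = 606,000,000 bytes
difference = 29,437,056 bytes
29,437,056 / 1,024 = 28,747.125 KiB

28,747.125 KiB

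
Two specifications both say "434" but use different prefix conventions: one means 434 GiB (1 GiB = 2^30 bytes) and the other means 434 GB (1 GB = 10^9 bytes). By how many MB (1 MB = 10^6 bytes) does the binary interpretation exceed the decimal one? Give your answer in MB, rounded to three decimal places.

32,003.952 MB

434 GiB = 434 × 1,073,741,824 = 466,003,951,616 bytes
434 GB = 434 × 1,000,000,000 = 434,000,000,000 bytes
difference = 32,003,951,616 bytes
32,003,951,616 / 1,000,000 = 32,003.952 MB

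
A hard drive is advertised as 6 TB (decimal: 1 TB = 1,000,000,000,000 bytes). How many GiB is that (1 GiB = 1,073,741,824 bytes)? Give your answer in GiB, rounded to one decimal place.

5,587.9 GiB

6 TB = 6 × 10^12 bytes = 6,000,000,000,000 bytes
1 GiB = 1,073,741,824 bytes
6,000,000,000,000 / 1,073,741,824 = 5,587.9 GiB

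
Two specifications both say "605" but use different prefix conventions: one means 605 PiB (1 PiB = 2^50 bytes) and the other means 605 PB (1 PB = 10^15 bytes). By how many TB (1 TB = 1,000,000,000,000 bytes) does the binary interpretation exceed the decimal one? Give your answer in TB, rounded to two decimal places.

76,169.44 TB

605 PiB = 605 × 1,125,899,906,842,624 = 681,169,443,639,787,520 bytes
605 PB = 605 × 1,000,000,000,000,000 = 605,000,000,000,000,000 bytes
difference = 76,169,443,639,787,520 bytes
76,169,443,639,787,520 / 1,000,000,000,000 = 76,169.44 TB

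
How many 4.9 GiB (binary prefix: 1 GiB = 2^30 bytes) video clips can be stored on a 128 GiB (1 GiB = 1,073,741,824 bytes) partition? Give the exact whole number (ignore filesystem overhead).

26

Capacity: 128 GiB = 137,438,953,472 bytes
Per item: 4.9 GiB = 5,261,334,937.6 bytes
⌊137,438,953,472 / 5,261,334,937.6⌋ = 26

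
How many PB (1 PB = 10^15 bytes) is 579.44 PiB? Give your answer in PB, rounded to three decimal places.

652.391 PB

579.44 PiB = 579.44 × 2^50 bytes = 652,391,442,020,890,050.56 bytes
1 PB = 1,000,000,000,000,000 bytes
652,391,442,020,890,050.56 / 1,000,000,000,000,000 = 652.391 PB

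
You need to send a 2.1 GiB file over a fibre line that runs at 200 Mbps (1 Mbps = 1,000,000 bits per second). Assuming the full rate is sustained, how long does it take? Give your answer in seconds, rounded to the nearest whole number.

90 seconds

2.1 GiB = 2,254,857,830.4 bytes = 18,038,862,643.2 bits
200 Mbps = 200,000,000 bits/s
time = 18,038,862,643.2 / 200,000,000 = 90 s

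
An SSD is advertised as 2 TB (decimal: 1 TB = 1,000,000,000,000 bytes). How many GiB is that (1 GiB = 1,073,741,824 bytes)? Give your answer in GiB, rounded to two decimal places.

2 TB = 2 × 10^12 bytes = 2,000,000,000,000 bytes
1 GiB = 1,073,741,824 bytes
2,000,000,000,000 / 1,073,741,824 = 1,862.65 GiB

1,862.65 GiB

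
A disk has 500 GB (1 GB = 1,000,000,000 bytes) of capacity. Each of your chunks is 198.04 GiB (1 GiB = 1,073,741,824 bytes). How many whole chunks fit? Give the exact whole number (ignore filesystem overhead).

Capacity: 500 GB = 500,000,000,000 bytes
Per item: 198.04 GiB = 212,643,830,824.96 bytes
⌊500,000,000,000 / 212,643,830,824.96⌋ = 2

2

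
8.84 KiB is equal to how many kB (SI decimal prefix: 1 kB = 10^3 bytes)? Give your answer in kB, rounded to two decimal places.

8.84 KiB × 1,024 bytes/KiB = 9,052.16 bytes
1 kB = 1,000 bytes
9,052.16 / 1,000 = 9.05 kB

9.05 kB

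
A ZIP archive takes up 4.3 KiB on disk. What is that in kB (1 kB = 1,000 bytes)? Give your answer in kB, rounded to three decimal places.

4.403 kB

4.3 KiB × 1,024 bytes/KiB = 4,403.2 bytes
1 kB = 1,000 bytes
4,403.2 / 1,000 = 4.403 kB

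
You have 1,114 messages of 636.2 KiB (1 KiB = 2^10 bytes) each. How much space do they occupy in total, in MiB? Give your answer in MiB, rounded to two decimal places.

Total = 1,114 × 636.2 KiB = 708726.8 KiB
= 708726.8 × 1,024 bytes = 725,736,243.2 bytes
1 MiB = 1,048,576 bytes
725,736,243.2 / 1,048,576 = 692.12 MiB

692.12 MiB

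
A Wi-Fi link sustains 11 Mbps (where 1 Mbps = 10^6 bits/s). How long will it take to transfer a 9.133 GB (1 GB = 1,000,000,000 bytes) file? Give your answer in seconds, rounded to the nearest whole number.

9.133 GB = 9,133,000,000 bytes = 73,064,000,000 bits
11 Mbps = 11,000,000 bits/s
time = 73,064,000,000 / 11,000,000 = 6,642 s

6,642 seconds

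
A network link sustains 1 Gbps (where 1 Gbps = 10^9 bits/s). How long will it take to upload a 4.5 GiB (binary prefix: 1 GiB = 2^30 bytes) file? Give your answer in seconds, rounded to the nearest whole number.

39 seconds

4.5 GiB = 4,831,838,208 bytes = 38,654,705,664 bits
1 Gbps = 1,000,000,000 bits/s
time = 38,654,705,664 / 1,000,000,000 = 39 s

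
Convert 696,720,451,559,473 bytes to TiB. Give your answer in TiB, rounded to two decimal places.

633.66 TiB

696,720,451,559,473 bytes given.
1 TiB = 2^40 bytes = 1,099,511,627,776 bytes
696,720,451,559,473 / 1,099,511,627,776 = 633.66 TiB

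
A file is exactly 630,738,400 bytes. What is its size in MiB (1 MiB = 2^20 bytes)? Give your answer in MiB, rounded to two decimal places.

630,738,400 bytes given.
1 MiB = 2^20 bytes = 1,048,576 bytes
630,738,400 / 1,048,576 = 601.52 MiB

601.52 MiB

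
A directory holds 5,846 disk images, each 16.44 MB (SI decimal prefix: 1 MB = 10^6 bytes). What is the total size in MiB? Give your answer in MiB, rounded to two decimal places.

Total = 5,846 × 16.44 MB = 96108.24 MB
= 96108.24 × 1,000,000 bytes = 96,108,240,000 bytes
1 MiB = 1,048,576 bytes
96,108,240,000 / 1,048,576 = 91,655.96 MiB

91,655.96 MiB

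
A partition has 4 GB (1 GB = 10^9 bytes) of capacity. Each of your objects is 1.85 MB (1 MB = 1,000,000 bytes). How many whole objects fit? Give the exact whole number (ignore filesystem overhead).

2,162

Capacity: 4 GB = 4,000,000,000 bytes
Per item: 1.85 MB = 1,850,000 bytes
⌊4,000,000,000 / 1,850,000⌋ = 2,162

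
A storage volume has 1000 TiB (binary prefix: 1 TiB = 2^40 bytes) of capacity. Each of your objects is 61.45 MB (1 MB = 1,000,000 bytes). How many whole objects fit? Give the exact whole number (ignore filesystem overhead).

Capacity: 1000 TiB = 1,099,511,627,776,000 bytes
Per item: 61.45 MB = 61,450,000 bytes
⌊1,099,511,627,776,000 / 61,450,000⌋ = 17,892,784

17,892,784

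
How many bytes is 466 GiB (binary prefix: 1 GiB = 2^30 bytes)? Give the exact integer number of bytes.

466 × 1,073,741,824 = 500,363,689,984 bytes  (1 GiB = 2^30 bytes)

500,363,689,984 bytes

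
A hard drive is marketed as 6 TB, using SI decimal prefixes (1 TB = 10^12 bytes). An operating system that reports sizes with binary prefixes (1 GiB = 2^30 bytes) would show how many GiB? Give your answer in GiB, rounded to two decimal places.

5,587.94 GiB

6 TB × 1,000,000,000,000 bytes/TB = 6,000,000,000,000 bytes
1 GiB = 1,073,741,824 bytes
6,000,000,000,000 / 1,073,741,824 = 5,587.94 GiB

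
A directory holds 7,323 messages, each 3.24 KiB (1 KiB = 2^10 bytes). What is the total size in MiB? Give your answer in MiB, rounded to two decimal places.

Total = 7,323 × 3.24 KiB = 23726.52 KiB
= 23726.52 × 1,024 bytes = 24,295,956.48 bytes
1 MiB = 1,048,576 bytes
24,295,956.48 / 1,048,576 = 23.17 MiB

23.17 MiB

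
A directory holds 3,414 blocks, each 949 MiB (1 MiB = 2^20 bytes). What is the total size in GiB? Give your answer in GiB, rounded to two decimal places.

Total = 3,414 × 949 MiB = 3,239,886 MiB
= 3,239,886 × 1,048,576 bytes = 3,397,266,702,336 bytes
1 GiB = 1,073,741,824 bytes
3,397,266,702,336 / 1,073,741,824 = 3,163.95 GiB

3,163.95 GiB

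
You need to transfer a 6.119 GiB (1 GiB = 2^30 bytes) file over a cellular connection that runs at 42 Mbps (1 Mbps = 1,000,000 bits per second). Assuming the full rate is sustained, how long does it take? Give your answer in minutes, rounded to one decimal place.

20.9 minutes

6.119 GiB = 6,570,226,221.056 bytes = 52,561,809,768.448 bits
42 Mbps = 42,000,000 bits/s
time = 52,561,809,768.448 / 42,000,000 = 1,251.47 s
1,251.47 s / 60 = 20.9 minutes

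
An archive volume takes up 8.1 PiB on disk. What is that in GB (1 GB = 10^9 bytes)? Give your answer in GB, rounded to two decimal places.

8.1 PiB = 8.1 × 2^50 bytes = 9,119,789,245,425,254.4 bytes
1 GB = 1,000,000,000 bytes
9,119,789,245,425,254.4 / 1,000,000,000 = 9,119,789.25 GB

9,119,789.25 GB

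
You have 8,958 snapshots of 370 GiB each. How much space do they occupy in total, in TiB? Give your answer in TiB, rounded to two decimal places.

3,236.78 TiB

Total = 8,958 × 370 GiB = 3,314,460 GiB
= 3,314,460 × 1,073,741,824 bytes = 3,558,874,325,975,040 bytes
1 TiB = 1,099,511,627,776 bytes
3,558,874,325,975,040 / 1,099,511,627,776 = 3,236.78 TiB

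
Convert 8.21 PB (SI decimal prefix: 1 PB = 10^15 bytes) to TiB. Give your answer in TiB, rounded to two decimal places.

8.21 PB = 8.21 × 10^15 bytes = 8,210,000,000,000,000 bytes
1 TiB = 2^40 bytes = 1,099,511,627,776 bytes
8,210,000,000,000,000 / 1,099,511,627,776 = 7,466.95 TiB

7,466.95 TiB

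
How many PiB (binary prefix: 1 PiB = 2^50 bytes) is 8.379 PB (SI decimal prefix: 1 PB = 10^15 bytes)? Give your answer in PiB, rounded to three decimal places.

7.442 PiB

8.379 PB × 1,000,000,000,000,000 bytes/PB = 8,379,000,000,000,000 bytes
1 PiB = 1,125,899,906,842,624 bytes
8,379,000,000,000,000 / 1,125,899,906,842,624 = 7.442 PiB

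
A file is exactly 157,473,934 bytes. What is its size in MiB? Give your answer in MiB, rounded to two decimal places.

157,473,934 bytes given.
1 MiB = 2^20 bytes = 1,048,576 bytes
157,473,934 / 1,048,576 = 150.18 MiB

150.18 MiB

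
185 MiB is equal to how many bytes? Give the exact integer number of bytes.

185 × 1,048,576 = 193,986,560 bytes

193,986,560 bytes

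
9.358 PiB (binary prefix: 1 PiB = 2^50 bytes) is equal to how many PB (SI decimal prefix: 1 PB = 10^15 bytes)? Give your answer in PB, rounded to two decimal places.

9.358 PiB = 9.358 × 2^50 bytes = 10,536,171,328,233,275.392 bytes
1 PB = 10^15 bytes = 1,000,000,000,000,000 bytes
10,536,171,328,233,275.392 / 1,000,000,000,000,000 = 10.54 PB

10.54 PB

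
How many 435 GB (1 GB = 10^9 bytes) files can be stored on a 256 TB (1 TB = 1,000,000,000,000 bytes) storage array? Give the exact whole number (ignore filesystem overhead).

Capacity: 256 TB = 256,000,000,000,000 bytes
Per item: 435 GB = 435,000,000,000 bytes
⌊256,000,000,000,000 / 435,000,000,000⌋ = 588

588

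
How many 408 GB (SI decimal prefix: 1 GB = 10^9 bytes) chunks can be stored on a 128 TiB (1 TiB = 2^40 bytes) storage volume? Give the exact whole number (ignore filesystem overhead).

344

Capacity: 128 TiB = 140,737,488,355,328 bytes
Per item: 408 GB = 408,000,000,000 bytes
⌊140,737,488,355,328 / 408,000,000,000⌋ = 344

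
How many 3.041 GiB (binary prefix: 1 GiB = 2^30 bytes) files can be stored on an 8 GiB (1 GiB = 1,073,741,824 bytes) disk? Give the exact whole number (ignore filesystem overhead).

Capacity: 8 GiB = 8,589,934,592 bytes
Per item: 3.041 GiB = 3,265,248,886.784 bytes
⌊8,589,934,592 / 3,265,248,886.784⌋ = 2

2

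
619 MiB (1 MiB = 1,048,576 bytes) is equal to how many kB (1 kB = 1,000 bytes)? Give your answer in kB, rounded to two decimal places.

649,068.54 kB

619 MiB = 619 × 2^20 bytes = 649,068,544 bytes
1 kB = 10^3 bytes = 1,000 bytes
649,068,544 / 1,000 = 649,068.54 kB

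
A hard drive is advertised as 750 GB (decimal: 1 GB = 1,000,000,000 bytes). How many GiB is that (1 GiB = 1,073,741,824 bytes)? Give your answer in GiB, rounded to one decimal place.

698.5 GiB

750 GB × 1,000,000,000 bytes/GB = 750,000,000,000 bytes
1 GiB = 1,073,741,824 bytes
750,000,000,000 / 1,073,741,824 = 698.5 GiB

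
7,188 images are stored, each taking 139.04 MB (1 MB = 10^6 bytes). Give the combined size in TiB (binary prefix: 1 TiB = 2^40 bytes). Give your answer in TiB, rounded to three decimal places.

Total = 7,188 × 139.04 MB = 999419.52 MB
= 999419.52 × 1,000,000 bytes = 999,419,520,000 bytes
1 TiB = 1,099,511,627,776 bytes
999,419,520,000 / 1,099,511,627,776 = 0.909 TiB

0.909 TiB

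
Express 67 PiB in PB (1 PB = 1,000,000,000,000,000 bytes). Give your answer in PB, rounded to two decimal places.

67 PiB × 1,125,899,906,842,624 bytes/PiB = 75,435,293,758,455,808 bytes
1 PB = 10^15 bytes = 1,000,000,000,000,000 bytes
75,435,293,758,455,808 / 1,000,000,000,000,000 = 75.44 PB

75.44 PB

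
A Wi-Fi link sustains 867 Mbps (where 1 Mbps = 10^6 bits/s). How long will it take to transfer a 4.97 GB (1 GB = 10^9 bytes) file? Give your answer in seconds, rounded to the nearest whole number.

46 seconds

4.97 GB = 4,970,000,000 bytes = 39,760,000,000 bits
867 Mbps = 867,000,000 bits/s
time = 39,760,000,000 / 867,000,000 = 46 s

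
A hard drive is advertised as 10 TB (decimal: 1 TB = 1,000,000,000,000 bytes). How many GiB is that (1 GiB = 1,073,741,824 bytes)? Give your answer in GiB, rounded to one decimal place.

10 TB = 10 × 10^12 bytes = 10,000,000,000,000 bytes
1 GiB = 2^30 bytes = 1,073,741,824 bytes
10,000,000,000,000 / 1,073,741,824 = 9,313.2 GiB

9,313.2 GiB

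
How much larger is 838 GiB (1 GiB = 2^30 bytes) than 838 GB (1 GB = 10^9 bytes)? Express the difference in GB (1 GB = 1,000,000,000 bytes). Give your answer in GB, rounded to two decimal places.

838 GiB = 838 × 1,073,741,824 = 899,795,648,512 bytes
838 GB = 838 × 1,000,000,000 = 838,000,000,000 bytes
difference = 61,795,648,512 bytes
61,795,648,512 / 1,000,000,000 = 61.80 GB

61.80 GB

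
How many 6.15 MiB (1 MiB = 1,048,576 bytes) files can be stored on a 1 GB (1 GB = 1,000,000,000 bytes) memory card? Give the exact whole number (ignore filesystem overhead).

Capacity: 1 GB = 1,000,000,000 bytes
Per item: 6.15 MiB = 6,448,742.4 bytes
⌊1,000,000,000 / 6,448,742.4⌋ = 155

155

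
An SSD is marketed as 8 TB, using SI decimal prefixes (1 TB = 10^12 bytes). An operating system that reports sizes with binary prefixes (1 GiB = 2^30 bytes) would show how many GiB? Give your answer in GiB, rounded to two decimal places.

8 TB = 8 × 10^12 bytes = 8,000,000,000,000 bytes
1 GiB = 2^30 bytes = 1,073,741,824 bytes
8,000,000,000,000 / 1,073,741,824 = 7,450.58 GiB

7,450.58 GiB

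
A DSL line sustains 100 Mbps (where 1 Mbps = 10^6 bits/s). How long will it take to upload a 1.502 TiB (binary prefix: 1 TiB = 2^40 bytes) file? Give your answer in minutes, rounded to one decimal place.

1.502 TiB = 1,651,466,464,919.552 bytes = 13,211,731,719,356.416 bits
100 Mbps = 100,000,000 bits/s
time = 13,211,731,719,356.416 / 100,000,000 = 132,117.32 s
132,117.32 s / 60 = 2,202.0 minutes

2,202.0 minutes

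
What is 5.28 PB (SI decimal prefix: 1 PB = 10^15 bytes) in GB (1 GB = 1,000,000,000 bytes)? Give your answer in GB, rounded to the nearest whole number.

5.28 PB = 5.28 × 10^15 bytes = 5,280,000,000,000,000 bytes
1 GB = 10^9 bytes = 1,000,000,000 bytes
5,280,000,000,000,000 / 1,000,000,000 = 5,280,000 GB

5,280,000 GB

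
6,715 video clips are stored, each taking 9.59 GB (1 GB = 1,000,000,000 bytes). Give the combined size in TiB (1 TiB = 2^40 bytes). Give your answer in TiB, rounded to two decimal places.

Total = 6,715 × 9.59 GB = 64396.85 GB
= 64396.85 × 1,000,000,000 bytes = 64,396,850,000,000 bytes
1 TiB = 1,099,511,627,776 bytes
64,396,850,000,000 / 1,099,511,627,776 = 58.57 TiB

58.57 TiB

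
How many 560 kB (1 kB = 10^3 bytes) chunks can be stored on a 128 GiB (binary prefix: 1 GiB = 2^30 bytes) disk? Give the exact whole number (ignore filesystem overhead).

Capacity: 128 GiB = 137,438,953,472 bytes
Per item: 560 kB = 560,000 bytes
⌊137,438,953,472 / 560,000⌋ = 245,426

245,426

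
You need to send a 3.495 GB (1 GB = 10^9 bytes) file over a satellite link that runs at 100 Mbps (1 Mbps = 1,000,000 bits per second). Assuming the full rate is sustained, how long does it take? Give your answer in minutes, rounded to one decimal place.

4.7 minutes

3.495 GB = 3,495,000,000 bytes = 27,960,000,000 bits
100 Mbps = 100,000,000 bits/s
time = 27,960,000,000 / 100,000,000 = 279.60 s
279.60 s / 60 = 4.7 minutes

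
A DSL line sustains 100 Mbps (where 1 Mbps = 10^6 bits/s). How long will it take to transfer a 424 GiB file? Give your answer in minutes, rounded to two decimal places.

424 GiB = 455,266,533,376 bytes = 3,642,132,267,008 bits
100 Mbps = 100,000,000 bits/s
time = 3,642,132,267,008 / 100,000,000 = 36,421.323 s
36,421.323 s / 60 = 607.02 minutes

607.02 minutes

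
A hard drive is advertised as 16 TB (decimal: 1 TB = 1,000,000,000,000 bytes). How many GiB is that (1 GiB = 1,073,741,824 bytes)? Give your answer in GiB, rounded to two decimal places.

14,901.16 GiB

16 TB × 1,000,000,000,000 bytes/TB = 16,000,000,000,000 bytes
1 GiB = 1,073,741,824 bytes
16,000,000,000,000 / 1,073,741,824 = 14,901.16 GiB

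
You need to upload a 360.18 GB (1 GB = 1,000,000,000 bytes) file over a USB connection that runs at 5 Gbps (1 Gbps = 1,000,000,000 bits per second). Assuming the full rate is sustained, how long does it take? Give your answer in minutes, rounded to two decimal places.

9.60 minutes

360.18 GB = 360,180,000,000 bytes = 2,881,440,000,000 bits
5 Gbps = 5,000,000,000 bits/s
time = 2,881,440,000,000 / 5,000,000,000 = 576.288 s
576.288 s / 60 = 9.60 minutes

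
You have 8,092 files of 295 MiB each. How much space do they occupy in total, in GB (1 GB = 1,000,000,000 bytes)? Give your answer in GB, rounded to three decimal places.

Total = 8,092 × 295 MiB = 2,387,140 MiB
= 2,387,140 × 1,048,576 bytes = 2,503,097,712,640 bytes
1 GB = 1,000,000,000 bytes
2,503,097,712,640 / 1,000,000,000 = 2,503.098 GB

2,503.098 GB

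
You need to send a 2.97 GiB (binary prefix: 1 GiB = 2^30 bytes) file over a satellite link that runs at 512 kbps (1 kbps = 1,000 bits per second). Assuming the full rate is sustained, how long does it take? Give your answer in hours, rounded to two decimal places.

13.84 hours

2.97 GiB = 3,189,013,217.28 bytes = 25,512,105,738.24 bits
512 kbps = 512,000 bits/s
time = 25,512,105,738.24 / 512,000 = 49,828.3315 s
49,828.3315 s / 3600 = 13.84 hours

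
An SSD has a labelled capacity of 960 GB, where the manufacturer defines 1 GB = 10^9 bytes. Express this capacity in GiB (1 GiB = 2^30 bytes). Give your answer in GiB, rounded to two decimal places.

894.07 GiB

960 GB × 1,000,000,000 bytes/GB = 960,000,000,000 bytes
1 GiB = 2^30 bytes = 1,073,741,824 bytes
960,000,000,000 / 1,073,741,824 = 894.07 GiB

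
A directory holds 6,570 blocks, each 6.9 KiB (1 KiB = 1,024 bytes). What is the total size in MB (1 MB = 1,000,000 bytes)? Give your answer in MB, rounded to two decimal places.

Total = 6,570 × 6.9 KiB = 45,333 KiB
= 45,333 × 1,024 bytes = 46,420,992 bytes
1 MB = 1,000,000 bytes
46,420,992 / 1,000,000 = 46.42 MB

46.42 MB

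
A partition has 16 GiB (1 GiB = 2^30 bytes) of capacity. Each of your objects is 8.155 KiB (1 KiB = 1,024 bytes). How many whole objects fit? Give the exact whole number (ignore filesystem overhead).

2,057,291

Capacity: 16 GiB = 17,179,869,184 bytes
Per item: 8.155 KiB = 8,350.72 bytes
⌊17,179,869,184 / 8,350.72⌋ = 2,057,291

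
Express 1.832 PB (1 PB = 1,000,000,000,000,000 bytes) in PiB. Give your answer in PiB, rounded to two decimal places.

1.832 PB = 1.832 × 10^15 bytes = 1,832,000,000,000,000 bytes
1 PiB = 1,125,899,906,842,624 bytes
1,832,000,000,000,000 / 1,125,899,906,842,624 = 1.63 PiB

1.63 PiB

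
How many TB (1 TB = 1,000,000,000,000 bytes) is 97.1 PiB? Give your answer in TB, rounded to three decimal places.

109,324.881 TB

97.1 PiB = 97.1 × 2^50 bytes = 109,324,880,954,418,790.4 bytes
1 TB = 1,000,000,000,000 bytes
109,324,880,954,418,790.4 / 1,000,000,000,000 = 109,324.881 TB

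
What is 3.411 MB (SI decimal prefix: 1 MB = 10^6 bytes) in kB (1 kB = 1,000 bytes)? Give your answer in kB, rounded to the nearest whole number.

3.411 MB = 3.411 × 10^6 bytes = 3,411,000 bytes
1 kB = 10^3 bytes = 1,000 bytes
3,411,000 / 1,000 = 3,411 kB

3,411 kB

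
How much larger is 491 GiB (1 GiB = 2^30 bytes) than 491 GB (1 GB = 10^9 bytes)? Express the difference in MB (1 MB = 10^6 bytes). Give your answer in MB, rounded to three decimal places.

36,207.236 MB

491 GiB = 491 × 1,073,741,824 = 527,207,235,584 bytes
491 GB = 491 × 1,000,000,000 = 491,000,000,000 bytes
difference = 36,207,235,584 bytes
36,207,235,584 / 1,000,000 = 36,207.236 MB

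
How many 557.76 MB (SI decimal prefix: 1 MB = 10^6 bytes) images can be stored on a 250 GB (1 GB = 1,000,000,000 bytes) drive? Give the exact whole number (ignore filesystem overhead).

448

Capacity: 250 GB = 250,000,000,000 bytes
Per item: 557.76 MB = 557,760,000 bytes
⌊250,000,000,000 / 557,760,000⌋ = 448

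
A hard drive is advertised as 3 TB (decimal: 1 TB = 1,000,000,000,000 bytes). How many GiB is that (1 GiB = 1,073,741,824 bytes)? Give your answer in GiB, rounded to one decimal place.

2,794.0 GiB

3 TB = 3 × 10^12 bytes = 3,000,000,000,000 bytes
1 GiB = 2^30 bytes = 1,073,741,824 bytes
3,000,000,000,000 / 1,073,741,824 = 2,794.0 GiB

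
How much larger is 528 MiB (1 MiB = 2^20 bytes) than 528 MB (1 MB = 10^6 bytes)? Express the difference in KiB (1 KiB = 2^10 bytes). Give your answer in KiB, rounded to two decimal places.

25,047.00 KiB

528 MiB = 528 × 1,048,576 = 553,648,128 bytes
528 MB = 528 × 1,000,000 = 528,000,000 bytes
difference = 25,648,128 bytes
25,648,128 / 1,024 = 25,047.00 KiB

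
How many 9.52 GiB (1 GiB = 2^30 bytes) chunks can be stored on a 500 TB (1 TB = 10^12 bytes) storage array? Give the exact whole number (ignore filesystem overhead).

48,914

Capacity: 500 TB = 500,000,000,000,000 bytes
Per item: 9.52 GiB = 10,222,022,164.48 bytes
⌊500,000,000,000,000 / 10,222,022,164.48⌋ = 48,914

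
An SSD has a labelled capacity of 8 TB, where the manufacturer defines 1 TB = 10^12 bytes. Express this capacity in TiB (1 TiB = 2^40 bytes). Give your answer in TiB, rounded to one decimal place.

8 TB × 1,000,000,000,000 bytes/TB = 8,000,000,000,000 bytes
1 TiB = 2^40 bytes = 1,099,511,627,776 bytes
8,000,000,000,000 / 1,099,511,627,776 = 7.3 TiB

7.3 TiB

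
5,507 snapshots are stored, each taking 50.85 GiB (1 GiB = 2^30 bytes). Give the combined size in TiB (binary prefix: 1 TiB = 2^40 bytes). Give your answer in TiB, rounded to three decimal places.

Total = 5,507 × 50.85 GiB = 280030.95 GiB
= 280030.95 × 1,073,741,824 bytes = 300,680,943,029,452.8 bytes
1 TiB = 1,099,511,627,776 bytes
300,680,943,029,452.8 / 1,099,511,627,776 = 273.468 TiB

273.468 TiB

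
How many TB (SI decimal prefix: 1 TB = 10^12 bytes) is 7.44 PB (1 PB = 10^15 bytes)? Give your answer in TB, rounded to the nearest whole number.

7.44 PB = 7.44 × 10^15 bytes = 7,440,000,000,000,000 bytes
1 TB = 1,000,000,000,000 bytes
7,440,000,000,000,000 / 1,000,000,000,000 = 7,440 TB

7,440 TB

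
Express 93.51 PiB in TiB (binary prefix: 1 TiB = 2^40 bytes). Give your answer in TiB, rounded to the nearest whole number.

93.51 PiB = 93.51 × 2^50 bytes = 105,282,900,288,853,770.24 bytes
1 TiB = 2^40 bytes = 1,099,511,627,776 bytes
105,282,900,288,853,770.24 / 1,099,511,627,776 = 95,754 TiB

95,754 TiB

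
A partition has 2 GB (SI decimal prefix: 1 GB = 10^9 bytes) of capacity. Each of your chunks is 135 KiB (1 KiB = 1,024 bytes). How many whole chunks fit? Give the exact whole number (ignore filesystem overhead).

14,467

Capacity: 2 GB = 2,000,000,000 bytes
Per item: 135 KiB = 138,240 bytes
⌊2,000,000,000 / 138,240⌋ = 14,467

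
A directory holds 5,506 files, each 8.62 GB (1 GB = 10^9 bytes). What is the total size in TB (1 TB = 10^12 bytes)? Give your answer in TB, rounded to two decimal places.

47.46 TB

Total = 5,506 × 8.62 GB = 47461.72 GB
= 47461.72 × 1,000,000,000 bytes = 47,461,720,000,000 bytes
1 TB = 1,000,000,000,000 bytes
47,461,720,000,000 / 1,000,000,000,000 = 47.46 TB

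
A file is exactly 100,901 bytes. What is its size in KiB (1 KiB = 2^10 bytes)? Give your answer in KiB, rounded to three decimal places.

98.536 KiB

100,901 bytes given.
1 KiB = 2^10 bytes = 1,024 bytes
100,901 / 1,024 = 98.536 KiB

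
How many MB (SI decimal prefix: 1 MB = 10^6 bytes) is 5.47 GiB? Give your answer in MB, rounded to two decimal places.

5,873.37 MB

5.47 GiB = 5.47 × 2^30 bytes = 5,873,367,777.28 bytes
1 MB = 1,000,000 bytes
5,873,367,777.28 / 1,000,000 = 5,873.37 MB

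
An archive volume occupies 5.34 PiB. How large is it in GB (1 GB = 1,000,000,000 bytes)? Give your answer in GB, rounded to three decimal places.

6,012,305.503 GB

5.34 PiB = 5.34 × 2^50 bytes = 6,012,305,502,539,612.16 bytes
1 GB = 1,000,000,000 bytes
6,012,305,502,539,612.16 / 1,000,000,000 = 6,012,305.503 GB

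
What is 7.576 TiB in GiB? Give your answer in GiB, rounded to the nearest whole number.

7,758 GiB

7.576 TiB = 7.576 × 2^40 bytes = 8,329,900,092,030.976 bytes
1 GiB = 1,073,741,824 bytes
8,329,900,092,030.976 / 1,073,741,824 = 7,758 GiB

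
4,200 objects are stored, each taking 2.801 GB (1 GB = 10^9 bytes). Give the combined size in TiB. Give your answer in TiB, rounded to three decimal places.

Total = 4,200 × 2.801 GB = 11764.2 GB
= 11764.2 × 1,000,000,000 bytes = 11,764,200,000,000 bytes
1 TiB = 1,099,511,627,776 bytes
11,764,200,000,000 / 1,099,511,627,776 = 10.699 TiB

10.699 TiB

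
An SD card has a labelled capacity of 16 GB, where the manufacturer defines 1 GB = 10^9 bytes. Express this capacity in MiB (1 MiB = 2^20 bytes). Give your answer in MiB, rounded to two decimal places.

16 GB × 1,000,000,000 bytes/GB = 16,000,000,000 bytes
1 MiB = 1,048,576 bytes
16,000,000,000 / 1,048,576 = 15,258.79 MiB

15,258.79 MiB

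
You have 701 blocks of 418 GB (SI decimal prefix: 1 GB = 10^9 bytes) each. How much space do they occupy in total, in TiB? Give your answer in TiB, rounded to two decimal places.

Total = 701 × 418 GB = 293,018 GB
= 293,018 × 1,000,000,000 bytes = 293,018,000,000,000 bytes
1 TiB = 1,099,511,627,776 bytes
293,018,000,000,000 / 1,099,511,627,776 = 266.50 TiB

266.50 TiB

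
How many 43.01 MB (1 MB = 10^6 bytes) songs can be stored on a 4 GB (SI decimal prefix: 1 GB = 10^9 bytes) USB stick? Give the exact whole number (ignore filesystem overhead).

Capacity: 4 GB = 4,000,000,000 bytes
Per item: 43.01 MB = 43,010,000 bytes
⌊4,000,000,000 / 43,010,000⌋ = 93

93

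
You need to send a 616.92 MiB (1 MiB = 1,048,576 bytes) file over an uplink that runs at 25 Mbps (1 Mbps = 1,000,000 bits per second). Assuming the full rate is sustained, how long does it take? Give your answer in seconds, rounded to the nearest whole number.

207 seconds

616.92 MiB = 646,887,505.92 bytes = 5,175,100,047.36 bits
25 Mbps = 25,000,000 bits/s
time = 5,175,100,047.36 / 25,000,000 = 207 s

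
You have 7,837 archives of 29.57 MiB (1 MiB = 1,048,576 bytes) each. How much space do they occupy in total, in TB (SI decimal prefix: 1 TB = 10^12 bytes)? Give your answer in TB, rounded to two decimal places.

0.24 TB

Total = 7,837 × 29.57 MiB = 231740.09 MiB
= 231740.09 × 1,048,576 bytes = 242,997,096,611.84 bytes
1 TB = 1,000,000,000,000 bytes
242,997,096,611.84 / 1,000,000,000,000 = 0.24 TB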